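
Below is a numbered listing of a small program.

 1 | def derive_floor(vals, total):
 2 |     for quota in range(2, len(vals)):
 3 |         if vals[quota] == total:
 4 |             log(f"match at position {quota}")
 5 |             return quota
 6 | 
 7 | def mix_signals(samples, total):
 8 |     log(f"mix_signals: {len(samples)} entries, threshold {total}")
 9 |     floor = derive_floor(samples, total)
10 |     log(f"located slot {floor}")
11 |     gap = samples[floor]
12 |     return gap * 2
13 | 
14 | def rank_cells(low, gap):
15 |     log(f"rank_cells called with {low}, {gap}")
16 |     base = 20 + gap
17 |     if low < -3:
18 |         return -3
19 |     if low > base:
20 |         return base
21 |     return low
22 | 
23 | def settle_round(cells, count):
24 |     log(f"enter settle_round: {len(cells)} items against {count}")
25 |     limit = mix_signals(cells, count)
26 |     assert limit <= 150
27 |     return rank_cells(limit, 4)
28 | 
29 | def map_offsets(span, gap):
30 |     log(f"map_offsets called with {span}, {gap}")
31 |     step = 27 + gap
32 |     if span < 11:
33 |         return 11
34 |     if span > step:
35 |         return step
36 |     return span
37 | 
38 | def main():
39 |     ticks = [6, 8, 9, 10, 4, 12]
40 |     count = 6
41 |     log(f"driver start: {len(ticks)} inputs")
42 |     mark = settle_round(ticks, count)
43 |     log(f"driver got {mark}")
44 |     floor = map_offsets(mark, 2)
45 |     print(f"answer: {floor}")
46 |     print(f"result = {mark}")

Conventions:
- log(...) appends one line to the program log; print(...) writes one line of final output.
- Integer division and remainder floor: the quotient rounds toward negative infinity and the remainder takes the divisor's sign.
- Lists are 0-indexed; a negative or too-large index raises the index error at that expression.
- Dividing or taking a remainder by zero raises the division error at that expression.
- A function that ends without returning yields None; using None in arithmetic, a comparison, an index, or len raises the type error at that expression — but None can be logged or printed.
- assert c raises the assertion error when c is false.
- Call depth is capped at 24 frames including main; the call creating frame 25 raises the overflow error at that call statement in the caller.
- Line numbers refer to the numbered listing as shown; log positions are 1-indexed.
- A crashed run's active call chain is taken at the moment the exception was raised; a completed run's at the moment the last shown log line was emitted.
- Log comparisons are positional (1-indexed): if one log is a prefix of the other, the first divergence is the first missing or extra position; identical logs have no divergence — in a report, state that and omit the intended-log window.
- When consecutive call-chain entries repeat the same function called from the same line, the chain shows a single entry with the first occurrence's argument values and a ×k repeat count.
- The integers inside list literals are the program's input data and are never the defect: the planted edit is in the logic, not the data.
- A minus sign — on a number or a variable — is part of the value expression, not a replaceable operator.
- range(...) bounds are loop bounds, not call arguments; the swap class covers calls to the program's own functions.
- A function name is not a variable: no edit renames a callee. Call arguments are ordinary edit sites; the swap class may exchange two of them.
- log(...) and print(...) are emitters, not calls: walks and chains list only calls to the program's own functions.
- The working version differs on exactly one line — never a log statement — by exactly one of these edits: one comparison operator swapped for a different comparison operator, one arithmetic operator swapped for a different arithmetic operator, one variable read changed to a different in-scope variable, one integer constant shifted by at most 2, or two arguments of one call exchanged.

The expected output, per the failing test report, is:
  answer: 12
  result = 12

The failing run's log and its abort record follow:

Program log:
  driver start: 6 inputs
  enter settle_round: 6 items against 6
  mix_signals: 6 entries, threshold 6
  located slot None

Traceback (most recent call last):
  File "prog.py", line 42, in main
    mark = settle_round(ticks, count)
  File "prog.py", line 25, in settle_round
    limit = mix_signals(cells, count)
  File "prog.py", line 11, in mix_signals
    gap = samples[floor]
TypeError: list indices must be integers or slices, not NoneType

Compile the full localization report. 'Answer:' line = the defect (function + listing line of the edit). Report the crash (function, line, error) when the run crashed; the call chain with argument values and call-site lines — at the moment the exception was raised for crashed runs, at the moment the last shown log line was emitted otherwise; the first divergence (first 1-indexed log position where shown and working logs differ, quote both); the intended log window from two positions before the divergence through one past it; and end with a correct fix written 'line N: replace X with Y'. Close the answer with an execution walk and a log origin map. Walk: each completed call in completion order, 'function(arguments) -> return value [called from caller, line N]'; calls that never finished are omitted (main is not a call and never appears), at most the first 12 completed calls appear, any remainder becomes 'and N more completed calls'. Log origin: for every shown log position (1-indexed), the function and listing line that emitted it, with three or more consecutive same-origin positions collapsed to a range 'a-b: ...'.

Answer: the defect is in derive_floor at line 2.
Key fact: The earliest visible damage is log position 4 — 'located slot None' rather than the intended 'match at position 0'.
Crash: mix_signals, line 11, TypeError.
Call chain: main -> settle_round([6, 8, 9, 10, 4, 12], 6) (called at line 42) -> mix_signals([6, 8, 9, 10, 4, 12], 6) (called at line 25).
First divergence: position 4 — shown 'located slot None', intended 'match at position 0'.
Intended log window:
  2: enter settle_round: 6 items against 6
  3: mix_signals: 6 entries, threshold 6
  4: match at position 0
  5: located slot 0
Execution walk:
  derive_floor([6, 8, 9, 10, 4, 12], 6) -> None  [called from mix_signals, line 9]
Log origins:
  1: logged in main at line 41
  2: logged in settle_round at line 24
  3: logged in mix_signals at line 8
  4: logged in mix_signals at line 10
A correct fix: line 2: replace `2` with `0`.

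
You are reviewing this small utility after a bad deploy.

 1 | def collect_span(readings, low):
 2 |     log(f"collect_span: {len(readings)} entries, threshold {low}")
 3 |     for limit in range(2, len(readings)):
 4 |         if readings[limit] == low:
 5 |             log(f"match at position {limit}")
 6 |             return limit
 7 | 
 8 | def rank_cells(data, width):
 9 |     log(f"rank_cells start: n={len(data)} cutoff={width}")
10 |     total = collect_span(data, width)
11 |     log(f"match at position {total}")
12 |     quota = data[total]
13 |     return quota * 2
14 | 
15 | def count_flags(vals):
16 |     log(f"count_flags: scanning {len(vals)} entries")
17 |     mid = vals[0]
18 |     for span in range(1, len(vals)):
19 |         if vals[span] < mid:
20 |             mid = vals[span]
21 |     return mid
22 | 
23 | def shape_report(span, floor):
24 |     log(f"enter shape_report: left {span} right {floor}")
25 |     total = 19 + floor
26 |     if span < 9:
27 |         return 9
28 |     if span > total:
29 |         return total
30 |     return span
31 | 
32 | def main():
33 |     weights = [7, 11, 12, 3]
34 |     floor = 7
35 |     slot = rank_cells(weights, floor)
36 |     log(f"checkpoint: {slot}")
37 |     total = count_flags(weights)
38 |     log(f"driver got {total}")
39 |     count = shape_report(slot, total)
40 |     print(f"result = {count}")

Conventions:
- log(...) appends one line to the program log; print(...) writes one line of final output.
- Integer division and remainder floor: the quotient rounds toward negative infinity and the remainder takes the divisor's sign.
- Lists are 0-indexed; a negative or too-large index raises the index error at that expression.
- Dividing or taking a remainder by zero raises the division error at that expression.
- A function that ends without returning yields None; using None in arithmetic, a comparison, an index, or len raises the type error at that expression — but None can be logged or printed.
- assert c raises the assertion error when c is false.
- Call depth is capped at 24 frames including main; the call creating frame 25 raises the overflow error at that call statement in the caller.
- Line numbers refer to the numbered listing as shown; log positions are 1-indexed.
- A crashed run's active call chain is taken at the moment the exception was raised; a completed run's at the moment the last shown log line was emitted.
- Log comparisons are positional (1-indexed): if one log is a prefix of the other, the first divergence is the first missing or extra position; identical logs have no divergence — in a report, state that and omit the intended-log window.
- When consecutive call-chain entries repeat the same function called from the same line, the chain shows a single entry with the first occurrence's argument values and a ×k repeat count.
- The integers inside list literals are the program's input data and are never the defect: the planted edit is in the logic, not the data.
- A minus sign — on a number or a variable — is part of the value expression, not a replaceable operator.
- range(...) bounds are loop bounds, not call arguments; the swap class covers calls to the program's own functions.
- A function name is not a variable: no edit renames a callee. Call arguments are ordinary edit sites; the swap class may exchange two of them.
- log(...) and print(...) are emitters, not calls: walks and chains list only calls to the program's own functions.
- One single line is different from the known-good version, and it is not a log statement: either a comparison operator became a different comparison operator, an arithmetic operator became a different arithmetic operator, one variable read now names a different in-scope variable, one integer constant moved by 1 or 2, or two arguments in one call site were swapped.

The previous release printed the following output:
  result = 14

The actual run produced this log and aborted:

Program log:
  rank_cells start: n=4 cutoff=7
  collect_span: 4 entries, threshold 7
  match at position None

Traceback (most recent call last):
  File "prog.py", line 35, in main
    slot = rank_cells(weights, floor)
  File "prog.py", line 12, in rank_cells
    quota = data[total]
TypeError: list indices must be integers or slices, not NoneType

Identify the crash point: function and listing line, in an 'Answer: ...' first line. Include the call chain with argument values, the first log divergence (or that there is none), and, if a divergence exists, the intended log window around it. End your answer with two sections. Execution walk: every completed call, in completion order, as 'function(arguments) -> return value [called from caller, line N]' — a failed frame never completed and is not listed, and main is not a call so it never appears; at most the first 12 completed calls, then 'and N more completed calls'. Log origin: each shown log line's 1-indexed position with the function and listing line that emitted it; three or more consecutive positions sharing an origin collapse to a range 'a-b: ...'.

Answer: the error was raised in rank_cells, line 12.
Core observation: At log position 3 the runs split — shown 'match at position None', but the working version logs 'match at position 0'.
Call chain: main -> rank_cells([7, 11, 12, 3], 7) (called at line 35).
First divergence: position 3; shown 'match at position None' vs intended 'match at position 0'.
Intended log window:
  1: rank_cells start: n=4 cutoff=7
  2: collect_span: 4 entries, threshold 7
  3: match at position 0
  4: match at position 0
Execution walk:
  collect_span([7, 11, 12, 3], 7) -> None  [called from rank_cells, line 10]
Log origin:
  1: logged in rank_cells at line 9
  2: logged in collect_span at line 2
  3: logged in rank_cells at line 11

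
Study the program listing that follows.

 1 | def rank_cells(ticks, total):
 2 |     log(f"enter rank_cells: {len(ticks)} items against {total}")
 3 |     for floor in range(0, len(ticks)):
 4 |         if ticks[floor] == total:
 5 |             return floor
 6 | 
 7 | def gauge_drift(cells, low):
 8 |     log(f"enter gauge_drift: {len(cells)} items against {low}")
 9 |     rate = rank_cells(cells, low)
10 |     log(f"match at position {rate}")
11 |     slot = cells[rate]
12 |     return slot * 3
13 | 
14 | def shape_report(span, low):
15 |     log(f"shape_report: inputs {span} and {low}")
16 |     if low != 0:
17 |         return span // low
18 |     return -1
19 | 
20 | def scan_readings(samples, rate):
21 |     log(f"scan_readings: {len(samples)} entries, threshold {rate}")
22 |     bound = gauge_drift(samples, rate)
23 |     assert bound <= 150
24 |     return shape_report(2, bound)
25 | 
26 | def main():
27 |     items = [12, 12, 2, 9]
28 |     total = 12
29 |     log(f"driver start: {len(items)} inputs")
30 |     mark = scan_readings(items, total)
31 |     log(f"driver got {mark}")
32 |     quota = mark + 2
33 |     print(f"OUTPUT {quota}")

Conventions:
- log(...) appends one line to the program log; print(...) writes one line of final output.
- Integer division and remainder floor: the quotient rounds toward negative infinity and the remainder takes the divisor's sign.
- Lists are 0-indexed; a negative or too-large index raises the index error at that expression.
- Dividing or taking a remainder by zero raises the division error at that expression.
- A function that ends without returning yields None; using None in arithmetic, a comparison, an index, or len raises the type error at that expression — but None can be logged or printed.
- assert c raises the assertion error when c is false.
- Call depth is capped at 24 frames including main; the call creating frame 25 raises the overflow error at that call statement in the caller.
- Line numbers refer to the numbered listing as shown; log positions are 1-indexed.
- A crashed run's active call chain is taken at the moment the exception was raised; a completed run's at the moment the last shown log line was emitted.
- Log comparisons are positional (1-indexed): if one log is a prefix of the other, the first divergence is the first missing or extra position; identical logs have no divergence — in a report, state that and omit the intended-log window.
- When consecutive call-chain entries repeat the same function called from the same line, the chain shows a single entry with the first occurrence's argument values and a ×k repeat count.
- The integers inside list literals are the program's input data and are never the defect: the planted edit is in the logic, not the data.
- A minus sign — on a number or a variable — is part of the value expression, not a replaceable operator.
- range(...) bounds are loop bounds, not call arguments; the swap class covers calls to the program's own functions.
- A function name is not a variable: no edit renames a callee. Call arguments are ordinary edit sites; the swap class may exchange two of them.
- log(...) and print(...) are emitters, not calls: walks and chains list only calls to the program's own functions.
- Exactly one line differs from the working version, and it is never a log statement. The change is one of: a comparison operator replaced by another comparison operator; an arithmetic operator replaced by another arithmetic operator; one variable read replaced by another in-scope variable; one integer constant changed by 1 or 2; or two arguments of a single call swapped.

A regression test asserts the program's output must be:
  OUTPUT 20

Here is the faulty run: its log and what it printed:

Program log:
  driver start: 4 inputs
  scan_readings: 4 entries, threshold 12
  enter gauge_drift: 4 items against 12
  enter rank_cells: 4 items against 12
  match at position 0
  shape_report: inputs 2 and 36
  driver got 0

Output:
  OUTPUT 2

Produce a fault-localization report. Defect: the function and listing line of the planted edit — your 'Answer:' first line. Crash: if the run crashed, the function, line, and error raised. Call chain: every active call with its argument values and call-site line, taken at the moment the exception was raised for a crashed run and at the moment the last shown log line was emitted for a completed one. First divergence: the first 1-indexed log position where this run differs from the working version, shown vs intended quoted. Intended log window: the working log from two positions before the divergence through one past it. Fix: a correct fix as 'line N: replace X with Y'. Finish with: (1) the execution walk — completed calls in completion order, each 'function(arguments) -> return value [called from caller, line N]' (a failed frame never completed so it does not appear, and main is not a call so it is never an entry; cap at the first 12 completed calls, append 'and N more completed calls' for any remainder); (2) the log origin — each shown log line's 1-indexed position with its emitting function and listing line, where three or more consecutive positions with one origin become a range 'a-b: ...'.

Answer: the defect is in scan_readings at line 24.
The tell: The earliest visible damage is log position 6 — 'shape_report: inputs 2 and 36' rather than the intended 'shape_report: inputs 36 and 2'.
Call chain: main.
First divergence: position 6 — the shown line 'shape_report: inputs 2 and 36' should read 'shape_report: inputs 36 and 2'.
Intended log window:
  4: enter rank_cells: 4 items against 12
  5: match at position 0
  6: shape_report: inputs 36 and 2
  7: driver got 18
Execution walk:
  rank_cells([12, 12, 2, 9], 12) -> 0  [called from gauge_drift, line 9]
  gauge_drift([12, 12, 2, 9], 12) -> 36  [called from scan_readings, line 22]
  shape_report(2, 36) -> 0  [called from scan_readings, line 24]
  scan_readings([12, 12, 2, 9], 12) -> 0  [called from main, line 30]
Log line origins:
  1 — main, line 29
  2 — scan_readings, line 21
  3 — gauge_drift, line 8
  4 — rank_cells, line 2
  5 — gauge_drift, line 10
  6 — shape_report, line 15
  7 — main, line 31
A correct fix: line 24: replace `shape_report(2, bound)` with `shape_report(bound, 2)`.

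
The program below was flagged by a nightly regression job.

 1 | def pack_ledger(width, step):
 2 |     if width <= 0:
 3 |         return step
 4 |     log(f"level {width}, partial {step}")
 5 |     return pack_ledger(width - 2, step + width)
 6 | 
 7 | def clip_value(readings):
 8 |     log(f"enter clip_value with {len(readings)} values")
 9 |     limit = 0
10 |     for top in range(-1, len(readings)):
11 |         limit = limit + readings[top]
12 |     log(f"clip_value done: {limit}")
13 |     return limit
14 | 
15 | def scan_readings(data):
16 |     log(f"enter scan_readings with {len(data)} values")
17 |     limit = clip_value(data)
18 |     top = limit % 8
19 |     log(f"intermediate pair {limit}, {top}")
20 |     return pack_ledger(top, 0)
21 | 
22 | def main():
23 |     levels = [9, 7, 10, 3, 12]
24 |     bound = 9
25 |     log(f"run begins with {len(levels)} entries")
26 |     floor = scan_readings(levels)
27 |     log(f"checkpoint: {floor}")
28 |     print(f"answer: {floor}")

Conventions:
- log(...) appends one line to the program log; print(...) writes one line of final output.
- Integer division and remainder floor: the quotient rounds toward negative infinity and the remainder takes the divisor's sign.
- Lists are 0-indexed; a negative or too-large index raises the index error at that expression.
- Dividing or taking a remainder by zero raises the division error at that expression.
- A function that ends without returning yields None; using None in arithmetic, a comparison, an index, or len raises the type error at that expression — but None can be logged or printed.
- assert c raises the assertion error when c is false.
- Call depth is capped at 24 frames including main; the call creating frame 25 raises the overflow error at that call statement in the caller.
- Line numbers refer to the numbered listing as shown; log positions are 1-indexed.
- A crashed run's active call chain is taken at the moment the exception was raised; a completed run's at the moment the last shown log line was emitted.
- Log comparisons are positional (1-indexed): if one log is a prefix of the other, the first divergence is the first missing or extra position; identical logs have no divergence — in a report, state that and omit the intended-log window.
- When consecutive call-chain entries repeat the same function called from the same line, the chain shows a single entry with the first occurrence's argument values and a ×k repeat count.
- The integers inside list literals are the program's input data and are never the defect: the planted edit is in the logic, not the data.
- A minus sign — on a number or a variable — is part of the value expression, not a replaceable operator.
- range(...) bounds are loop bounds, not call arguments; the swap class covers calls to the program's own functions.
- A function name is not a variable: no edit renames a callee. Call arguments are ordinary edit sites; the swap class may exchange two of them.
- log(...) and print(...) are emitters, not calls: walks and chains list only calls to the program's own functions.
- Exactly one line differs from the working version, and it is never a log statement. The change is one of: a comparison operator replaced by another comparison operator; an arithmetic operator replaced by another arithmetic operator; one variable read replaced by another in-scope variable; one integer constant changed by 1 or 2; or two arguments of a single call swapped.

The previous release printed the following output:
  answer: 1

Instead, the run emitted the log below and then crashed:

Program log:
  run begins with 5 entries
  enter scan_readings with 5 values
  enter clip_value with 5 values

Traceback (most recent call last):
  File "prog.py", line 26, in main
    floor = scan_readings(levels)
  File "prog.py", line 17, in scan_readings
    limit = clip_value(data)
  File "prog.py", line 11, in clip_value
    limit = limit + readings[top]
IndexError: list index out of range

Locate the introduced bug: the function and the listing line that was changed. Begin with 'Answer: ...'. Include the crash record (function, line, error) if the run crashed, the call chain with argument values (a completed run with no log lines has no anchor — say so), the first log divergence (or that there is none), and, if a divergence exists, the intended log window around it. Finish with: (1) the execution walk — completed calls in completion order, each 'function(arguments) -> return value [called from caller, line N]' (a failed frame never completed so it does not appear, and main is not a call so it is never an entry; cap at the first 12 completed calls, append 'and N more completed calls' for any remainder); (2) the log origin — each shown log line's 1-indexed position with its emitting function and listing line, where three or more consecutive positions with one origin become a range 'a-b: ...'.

Answer: the defect is in clip_value at line 10.
Key observation: The faulty run's log stops after 3 lines; the working version's next line would be 'clip_value done: 41'.
Crash: clip_value, line 11, IndexError.
Call chain: main -> scan_readings([9, 7, 10, 3, 12]) (called at line 26) -> clip_value([9, 7, 10, 3, 12]) (called at line 17).
First divergence: position 4; the shown log stops at 3 lines while the working version next logs 'clip_value done: 41'.
Intended log window:
  2: enter scan_readings with 5 values
  3: enter clip_value with 5 values
  4: clip_value done: 41
  5: intermediate pair 41, 1
Execution walk:
  (no call completed)
Log line origins:
  1: from main, line 25
  2: from scan_readings, line 16
  3: from clip_value, line 8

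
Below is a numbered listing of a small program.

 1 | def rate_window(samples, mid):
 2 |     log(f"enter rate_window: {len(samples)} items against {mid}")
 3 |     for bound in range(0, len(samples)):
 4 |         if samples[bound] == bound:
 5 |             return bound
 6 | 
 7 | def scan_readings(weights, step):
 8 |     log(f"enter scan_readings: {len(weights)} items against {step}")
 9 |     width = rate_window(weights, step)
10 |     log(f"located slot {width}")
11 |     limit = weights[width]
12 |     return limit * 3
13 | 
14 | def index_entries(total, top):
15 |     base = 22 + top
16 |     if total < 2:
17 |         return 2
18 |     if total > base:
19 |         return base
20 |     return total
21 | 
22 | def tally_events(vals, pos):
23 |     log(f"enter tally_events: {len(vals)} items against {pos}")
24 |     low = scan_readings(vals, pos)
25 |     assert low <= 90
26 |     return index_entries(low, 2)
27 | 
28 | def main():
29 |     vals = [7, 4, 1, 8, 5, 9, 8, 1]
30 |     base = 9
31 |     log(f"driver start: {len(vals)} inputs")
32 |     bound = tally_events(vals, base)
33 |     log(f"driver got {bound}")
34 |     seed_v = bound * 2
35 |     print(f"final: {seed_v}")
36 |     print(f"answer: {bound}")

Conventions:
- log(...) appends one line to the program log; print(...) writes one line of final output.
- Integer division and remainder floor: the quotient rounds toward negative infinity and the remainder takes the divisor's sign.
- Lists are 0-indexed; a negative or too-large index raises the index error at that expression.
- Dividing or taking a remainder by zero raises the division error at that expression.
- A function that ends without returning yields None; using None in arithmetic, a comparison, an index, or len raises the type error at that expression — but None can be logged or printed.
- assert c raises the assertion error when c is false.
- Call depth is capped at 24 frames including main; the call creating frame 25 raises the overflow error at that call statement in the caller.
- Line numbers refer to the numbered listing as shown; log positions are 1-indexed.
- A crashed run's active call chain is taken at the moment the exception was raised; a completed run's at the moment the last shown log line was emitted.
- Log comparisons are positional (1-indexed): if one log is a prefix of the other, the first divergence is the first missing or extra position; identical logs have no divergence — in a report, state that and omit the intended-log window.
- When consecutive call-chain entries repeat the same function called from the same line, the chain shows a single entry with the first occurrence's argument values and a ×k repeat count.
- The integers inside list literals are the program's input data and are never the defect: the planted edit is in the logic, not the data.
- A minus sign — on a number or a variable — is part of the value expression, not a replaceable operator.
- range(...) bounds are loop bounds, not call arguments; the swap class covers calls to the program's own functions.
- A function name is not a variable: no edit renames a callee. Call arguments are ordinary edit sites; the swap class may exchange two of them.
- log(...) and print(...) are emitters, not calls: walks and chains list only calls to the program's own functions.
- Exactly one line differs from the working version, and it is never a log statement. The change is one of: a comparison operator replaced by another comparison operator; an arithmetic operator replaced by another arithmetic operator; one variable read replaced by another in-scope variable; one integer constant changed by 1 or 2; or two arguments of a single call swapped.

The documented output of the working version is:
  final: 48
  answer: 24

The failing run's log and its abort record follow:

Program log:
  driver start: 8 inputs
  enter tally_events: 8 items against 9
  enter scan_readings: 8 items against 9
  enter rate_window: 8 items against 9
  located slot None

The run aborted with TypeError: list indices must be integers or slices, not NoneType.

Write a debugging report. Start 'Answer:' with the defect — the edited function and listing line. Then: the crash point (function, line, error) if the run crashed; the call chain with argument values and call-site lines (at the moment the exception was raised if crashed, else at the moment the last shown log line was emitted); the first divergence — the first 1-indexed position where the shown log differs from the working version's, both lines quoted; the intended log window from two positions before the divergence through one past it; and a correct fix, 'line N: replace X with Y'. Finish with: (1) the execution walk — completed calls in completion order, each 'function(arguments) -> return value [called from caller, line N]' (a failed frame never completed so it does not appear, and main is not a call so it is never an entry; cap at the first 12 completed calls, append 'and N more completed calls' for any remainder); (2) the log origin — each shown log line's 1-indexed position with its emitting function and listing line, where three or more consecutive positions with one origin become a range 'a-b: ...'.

Answer: the defect is in rate_window at line 4.
Core observation: Position 5 is the first bad log line: 'located slot None' should read 'located slot 5'.
Crash: scan_readings, line 11, TypeError.
Call chain: main -> tally_events([7, 4, 1, 8, 5, 9, 8, 1], 9) (called at line 32) -> scan_readings([7, 4, 1, 8, 5, 9, 8, 1], 9) (called at line 24).
First divergence: position 5 — shown 'located slot None', intended 'located slot 5'.
Intended log window:
  3: enter scan_readings: 8 items against 9
  4: enter rate_window: 8 items against 9
  5: located slot 5
  6: driver got 24
Execution walk:
  rate_window([7, 4, 1, 8, 5, 9, 8, 1], 9) -> None  [called from scan_readings, line 9]
Origin of each log line:
  1 — main, line 31
  2 — tally_events, line 23
  3 — scan_readings, line 8
  4 — rate_window, line 2
  5 — scan_readings, line 10
A correct fix: line 4: replace `samples[bound] == bound` with `samples[bound] == mid`.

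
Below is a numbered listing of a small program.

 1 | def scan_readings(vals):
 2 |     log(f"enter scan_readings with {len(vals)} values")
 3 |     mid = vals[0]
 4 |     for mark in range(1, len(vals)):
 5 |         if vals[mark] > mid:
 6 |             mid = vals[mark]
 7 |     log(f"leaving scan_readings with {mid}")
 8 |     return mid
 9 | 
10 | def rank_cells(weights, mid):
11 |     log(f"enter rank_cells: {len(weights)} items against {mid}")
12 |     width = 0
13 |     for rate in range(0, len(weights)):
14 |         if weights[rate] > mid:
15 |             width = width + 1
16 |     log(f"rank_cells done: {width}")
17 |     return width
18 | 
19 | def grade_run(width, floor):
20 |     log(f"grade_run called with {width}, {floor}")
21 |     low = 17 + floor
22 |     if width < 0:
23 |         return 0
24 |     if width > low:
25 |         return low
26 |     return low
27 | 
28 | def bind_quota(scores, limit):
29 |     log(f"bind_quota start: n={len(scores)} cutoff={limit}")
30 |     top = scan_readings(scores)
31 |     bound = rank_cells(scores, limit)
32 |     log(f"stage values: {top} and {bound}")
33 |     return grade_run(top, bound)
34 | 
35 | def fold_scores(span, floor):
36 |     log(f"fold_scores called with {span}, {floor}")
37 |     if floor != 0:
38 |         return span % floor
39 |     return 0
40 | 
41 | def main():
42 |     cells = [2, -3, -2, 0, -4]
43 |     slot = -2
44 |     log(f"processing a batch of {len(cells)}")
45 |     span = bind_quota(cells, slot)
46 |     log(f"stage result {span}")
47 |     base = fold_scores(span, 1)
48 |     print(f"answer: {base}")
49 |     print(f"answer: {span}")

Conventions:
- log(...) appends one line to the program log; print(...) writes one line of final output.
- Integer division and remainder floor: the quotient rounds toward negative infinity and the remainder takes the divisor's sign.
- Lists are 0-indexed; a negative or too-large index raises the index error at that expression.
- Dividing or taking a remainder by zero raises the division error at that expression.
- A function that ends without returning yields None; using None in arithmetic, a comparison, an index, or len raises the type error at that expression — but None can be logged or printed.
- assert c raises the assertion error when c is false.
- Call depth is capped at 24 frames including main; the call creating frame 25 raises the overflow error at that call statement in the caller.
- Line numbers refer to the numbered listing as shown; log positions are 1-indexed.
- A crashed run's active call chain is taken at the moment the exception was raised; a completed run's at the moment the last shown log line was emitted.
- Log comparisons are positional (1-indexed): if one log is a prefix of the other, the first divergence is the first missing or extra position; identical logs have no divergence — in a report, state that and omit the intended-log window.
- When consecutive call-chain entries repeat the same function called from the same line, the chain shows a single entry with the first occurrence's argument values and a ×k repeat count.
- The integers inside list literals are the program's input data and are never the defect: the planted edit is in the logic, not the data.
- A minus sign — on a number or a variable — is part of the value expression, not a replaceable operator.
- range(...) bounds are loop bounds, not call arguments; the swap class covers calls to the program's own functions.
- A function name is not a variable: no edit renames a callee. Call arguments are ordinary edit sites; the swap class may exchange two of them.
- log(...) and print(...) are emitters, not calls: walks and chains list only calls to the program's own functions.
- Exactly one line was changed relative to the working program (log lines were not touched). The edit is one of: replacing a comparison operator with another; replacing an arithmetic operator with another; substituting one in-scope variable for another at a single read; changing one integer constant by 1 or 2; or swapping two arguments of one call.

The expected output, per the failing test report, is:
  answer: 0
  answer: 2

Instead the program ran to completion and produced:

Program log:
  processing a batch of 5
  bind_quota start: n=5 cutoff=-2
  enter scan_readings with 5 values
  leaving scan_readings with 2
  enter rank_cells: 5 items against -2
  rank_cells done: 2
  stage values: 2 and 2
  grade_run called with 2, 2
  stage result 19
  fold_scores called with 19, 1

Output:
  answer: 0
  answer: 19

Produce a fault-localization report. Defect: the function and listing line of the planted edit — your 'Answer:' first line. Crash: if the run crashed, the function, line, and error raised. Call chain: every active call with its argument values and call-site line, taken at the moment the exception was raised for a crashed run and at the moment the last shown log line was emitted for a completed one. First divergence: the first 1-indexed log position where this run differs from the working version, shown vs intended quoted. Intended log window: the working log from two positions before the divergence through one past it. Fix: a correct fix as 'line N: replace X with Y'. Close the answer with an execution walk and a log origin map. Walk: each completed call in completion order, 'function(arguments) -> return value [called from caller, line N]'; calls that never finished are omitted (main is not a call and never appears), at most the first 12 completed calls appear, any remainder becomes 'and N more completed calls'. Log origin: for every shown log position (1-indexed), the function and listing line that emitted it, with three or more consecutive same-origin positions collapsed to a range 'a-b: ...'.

Answer: the defect is in grade_run at line 26.
Key observation: Position 9 is the first bad log line: 'stage result 19' should read 'stage result 2'.
Call chain: main -> fold_scores(19, 1) (called at line 47).
First divergence: position 9 — the shown line 'stage result 19' should read 'stage result 2'.
Intended log window:
  7: stage values: 2 and 2
  8: grade_run called with 2, 2
  9: stage result 2
  10: fold_scores called with 2, 1
Execution walk:
  scan_readings([2, -3, -2, 0, -4]) -> 2  [called from bind_quota, line 30]
  rank_cells([2, -3, -2, 0, -4], -2) -> 2  [called from bind_quota, line 31]
  grade_run(2, 2) -> 19  [called from bind_quota, line 33]
  bind_quota([2, -3, -2, 0, -4], -2) -> 19  [called from main, line 45]
  fold_scores(19, 1) -> 0  [called from main, line 47]
Log origins:
  1: logged in main at line 44
  2: logged in bind_quota at line 29
  3: logged in scan_readings at line 2
  4: logged in scan_readings at line 7
  5: logged in rank_cells at line 11
  6: logged in rank_cells at line 16
  7: logged in bind_quota at line 32
  8: logged in grade_run at line 20
  9: logged in main at line 46
  10: logged in fold_scores at line 36
A correct fix: line 26: replace `low` with `width`.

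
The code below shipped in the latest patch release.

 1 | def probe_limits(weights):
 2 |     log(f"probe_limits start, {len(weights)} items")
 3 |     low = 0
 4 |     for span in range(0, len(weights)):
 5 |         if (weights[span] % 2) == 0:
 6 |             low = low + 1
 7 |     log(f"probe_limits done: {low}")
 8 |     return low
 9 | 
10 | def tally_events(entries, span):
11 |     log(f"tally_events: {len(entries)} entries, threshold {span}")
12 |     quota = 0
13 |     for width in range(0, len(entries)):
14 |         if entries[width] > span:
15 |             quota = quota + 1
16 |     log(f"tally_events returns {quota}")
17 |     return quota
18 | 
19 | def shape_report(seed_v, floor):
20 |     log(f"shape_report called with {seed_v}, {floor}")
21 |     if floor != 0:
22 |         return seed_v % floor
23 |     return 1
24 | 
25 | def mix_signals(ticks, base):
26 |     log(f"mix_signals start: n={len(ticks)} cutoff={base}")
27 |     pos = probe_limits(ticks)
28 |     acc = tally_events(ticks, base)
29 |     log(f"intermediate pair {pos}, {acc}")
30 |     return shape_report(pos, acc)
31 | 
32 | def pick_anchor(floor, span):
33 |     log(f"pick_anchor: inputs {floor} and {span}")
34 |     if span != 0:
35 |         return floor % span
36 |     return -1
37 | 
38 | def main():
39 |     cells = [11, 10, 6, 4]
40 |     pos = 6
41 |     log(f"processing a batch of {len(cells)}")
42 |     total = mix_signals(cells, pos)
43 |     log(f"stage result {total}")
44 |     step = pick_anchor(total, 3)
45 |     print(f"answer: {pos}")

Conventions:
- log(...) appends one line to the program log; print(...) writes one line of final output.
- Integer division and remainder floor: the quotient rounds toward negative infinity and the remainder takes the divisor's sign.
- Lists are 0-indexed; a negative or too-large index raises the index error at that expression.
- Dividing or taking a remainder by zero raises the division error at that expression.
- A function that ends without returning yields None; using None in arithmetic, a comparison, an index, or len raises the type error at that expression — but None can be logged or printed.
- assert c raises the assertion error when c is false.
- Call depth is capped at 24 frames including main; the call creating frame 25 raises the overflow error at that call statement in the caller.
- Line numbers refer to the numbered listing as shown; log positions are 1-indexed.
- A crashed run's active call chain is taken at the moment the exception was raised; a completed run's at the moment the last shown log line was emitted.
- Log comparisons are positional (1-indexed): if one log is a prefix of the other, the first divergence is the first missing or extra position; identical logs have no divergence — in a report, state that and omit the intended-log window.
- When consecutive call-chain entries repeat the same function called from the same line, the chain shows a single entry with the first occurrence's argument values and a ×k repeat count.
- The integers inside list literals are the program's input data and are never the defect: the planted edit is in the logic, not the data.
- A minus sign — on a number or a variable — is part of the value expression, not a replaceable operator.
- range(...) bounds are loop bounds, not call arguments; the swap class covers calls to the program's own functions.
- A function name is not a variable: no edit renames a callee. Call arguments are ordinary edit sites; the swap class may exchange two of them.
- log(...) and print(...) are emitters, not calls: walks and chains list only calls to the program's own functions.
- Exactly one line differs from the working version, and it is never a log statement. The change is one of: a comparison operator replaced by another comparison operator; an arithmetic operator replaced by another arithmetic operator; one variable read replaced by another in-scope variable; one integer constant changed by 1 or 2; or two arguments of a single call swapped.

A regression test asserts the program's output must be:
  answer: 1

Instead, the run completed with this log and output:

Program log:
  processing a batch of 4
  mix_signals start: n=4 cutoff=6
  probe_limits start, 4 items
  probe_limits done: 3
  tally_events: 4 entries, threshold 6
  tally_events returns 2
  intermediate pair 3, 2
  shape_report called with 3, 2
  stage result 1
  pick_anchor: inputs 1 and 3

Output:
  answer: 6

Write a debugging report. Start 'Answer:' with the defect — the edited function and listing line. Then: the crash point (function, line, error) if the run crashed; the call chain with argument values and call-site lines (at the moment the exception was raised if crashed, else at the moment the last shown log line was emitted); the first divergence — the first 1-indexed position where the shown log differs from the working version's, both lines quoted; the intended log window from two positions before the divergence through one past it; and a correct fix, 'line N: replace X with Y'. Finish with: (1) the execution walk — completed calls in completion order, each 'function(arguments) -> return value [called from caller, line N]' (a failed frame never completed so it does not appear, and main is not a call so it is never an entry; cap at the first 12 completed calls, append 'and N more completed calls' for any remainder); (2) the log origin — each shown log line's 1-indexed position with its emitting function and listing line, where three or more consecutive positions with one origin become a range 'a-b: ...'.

Answer: the defect is in main at line 45.
Core observation: Log streams are identical — the defect surfaces only in the printed output.
Call chain: main -> pick_anchor(1, 3) (called at line 44).
First divergence: none; the two logs match at every position.
Execution walk:
  probe_limits([11, 10, 6, 4]) -> 3  [called from mix_signals, line 27]
  tally_events([11, 10, 6, 4], 6) -> 2  [called from mix_signals, line 28]
  shape_report(3, 2) -> 1  [called from mix_signals, line 30]
  mix_signals([11, 10, 6, 4], 6) -> 1  [called from main, line 42]
  pick_anchor(1, 3) -> 1  [called from main, line 44]
Log origins:
  1: from main, line 41
  2: from mix_signals, line 26
  3: from probe_limits, line 2
  4: from probe_limits, line 7
  5: from tally_events, line 11
  6: from tally_events, line 16
  7: from mix_signals, line 29
  8: from shape_report, line 20
  9: from main, line 43
  10: from pick_anchor, line 33
A correct fix: line 45: replace `pos` with `step`.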